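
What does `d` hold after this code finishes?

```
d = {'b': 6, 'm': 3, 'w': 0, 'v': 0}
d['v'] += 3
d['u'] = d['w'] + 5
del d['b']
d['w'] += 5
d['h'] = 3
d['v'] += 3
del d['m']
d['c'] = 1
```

d['v'] = 0+3 = 3 → {'b': 6, 'm': 3, 'w': 0, 'v': 3}
d['u'] = d['w']+5 = 5 → {'b': 6, 'm': 3, 'w': 0, 'v': 3, 'u': 5}
del 'b' → {'m': 3, 'w': 0, 'v': 3, 'u': 5}
d['w'] = 0+5 = 5 → {'m': 3, 'w': 5, 'v': 3, 'u': 5}
d['h'] = 3 → {'m': 3, 'w': 5, 'v': 3, 'u': 5, 'h': 3}
d['v'] = 3+3 = 6 → {'m': 3, 'w': 5, 'v': 6, 'u': 5, 'h': 3}
del 'm' → {'w': 5, 'v': 6, 'u': 5, 'h': 3}
d['c'] = 1 → {'w': 5, 'v': 6, 'u': 5, 'h': 3, 'c': 1}

{'w': 5, 'v': 6, 'u': 5, 'h': 3, 'c': 1}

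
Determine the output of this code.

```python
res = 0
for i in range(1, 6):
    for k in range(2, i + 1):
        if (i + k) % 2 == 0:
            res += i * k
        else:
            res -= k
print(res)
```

66

i=2,k=2: even sum, res = 0+4 = 4
i=3,k=2: odd sum, res = 4-2 = 2
i=3,k=3: even sum, res = 2+9 = 11
i=4,k=2: even sum, res = 11+8 = 19
i=4,k=3: odd sum, res = 19-3 = 16
i=4,k=4: even sum, res = 16+16 = 32
i=5,k=2: odd sum, res = 32-2 = 30
i=5,k=3: even sum, res = 30+15 = 45
i=5,k=4: odd sum, res = 45-4 = 41
i=5,k=5: even sum, res = 41+25 = 66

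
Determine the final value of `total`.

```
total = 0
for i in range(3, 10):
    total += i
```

42

i=3: total = 0+3 = 3
i=4: total = 3+4 = 7
i=5: total = 7+5 = 12
i=6: total = 12+6 = 18
i=7: total = 18+7 = 25
i=8: total = 25+8 = 33
i=9: total = 33+9 = 42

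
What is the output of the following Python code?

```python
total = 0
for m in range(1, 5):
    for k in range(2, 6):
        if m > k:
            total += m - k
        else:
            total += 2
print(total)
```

30

m=1,k=2: not 1>2, total = 0+2 = 2
m=1,k=3: not 1>3, total = 2+2 = 4
m=1,k=4: not 1>4, total = 4+2 = 6
m=1,k=5: not 1>5, total = 6+2 = 8
m=2,k=2: not 2>2, total = 8+2 = 10
m=2,k=3: not 2>3, total = 10+2 = 12
m=2,k=4: not 2>4, total = 12+2 = 14
m=2,k=5: not 2>5, total = 14+2 = 16
m=3,k=2: 3>2, total = 16+1 = 17
m=3,k=3: not 3>3, total = 17+2 = 19
m=3,k=4: not 3>4, total = 19+2 = 21
m=3,k=5: not 3>5, total = 21+2 = 23
m=4,k=2: 4>2, total = 23+2 = 25
m=4,k=3: 4>3, total = 25+1 = 26
m=4,k=4: not 4>4, total = 26+2 = 28
m=4,k=5: not 4>5, total = 28+2 = 30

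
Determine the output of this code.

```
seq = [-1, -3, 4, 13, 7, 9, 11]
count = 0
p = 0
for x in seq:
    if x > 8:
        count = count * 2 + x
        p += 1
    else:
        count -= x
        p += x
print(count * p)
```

530

x=-1: not >8, count = 0-(-1) = 1; p=-1
x=-3: not >8, count = 1-(-3) = 4; p=-4
x=4: not >8, count = 4-4 = 0; p=0
x=13: >8, count = 0*2+13 = 13; p=1
x=7: not >8, count = 13-7 = 6; p=8
x=9: >8, count = 6*2+9 = 21; p=9
x=11: >8, count = 21*2+11 = 53; p=10
count*p = 53*10 = 530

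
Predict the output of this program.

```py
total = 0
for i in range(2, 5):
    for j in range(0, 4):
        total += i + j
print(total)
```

54

i=2,j=0: total = 0+2 = 2
i=2,j=1: total = 2+3 = 5
i=2,j=2: total = 5+4 = 9
i=2,j=3: total = 9+5 = 14
i=3,j=0: total = 14+3 = 17
i=3,j=1: total = 17+4 = 21
i=3,j=2: total = 21+5 = 26
i=3,j=3: total = 26+6 = 32
i=4,j=0: total = 32+4 = 36
i=4,j=1: total = 36+5 = 41
i=4,j=2: total = 41+6 = 47
i=4,j=3: total = 47+7 = 54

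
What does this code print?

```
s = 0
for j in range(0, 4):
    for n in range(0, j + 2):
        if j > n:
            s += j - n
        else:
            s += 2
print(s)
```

26

j=0,n=0: not 0>0, s = 0+2 = 2
j=0,n=1: not 0>1, s = 2+2 = 4
j=1,n=0: 1>0, s = 4+1 = 5
j=1,n=1: not 1>1, s = 5+2 = 7
j=1,n=2: not 1>2, s = 7+2 = 9
j=2,n=0: 2>0, s = 9+2 = 11
j=2,n=1: 2>1, s = 11+1 = 12
j=2,n=2: not 2>2, s = 12+2 = 14
j=2,n=3: not 2>3, s = 14+2 = 16
j=3,n=0: 3>0, s = 16+3 = 19
j=3,n=1: 3>1, s = 19+2 = 21
j=3,n=2: 3>2, s = 21+1 = 22
j=3,n=3: not 3>3, s = 22+2 = 24
j=3,n=4: not 3>4, s = 24+2 = 26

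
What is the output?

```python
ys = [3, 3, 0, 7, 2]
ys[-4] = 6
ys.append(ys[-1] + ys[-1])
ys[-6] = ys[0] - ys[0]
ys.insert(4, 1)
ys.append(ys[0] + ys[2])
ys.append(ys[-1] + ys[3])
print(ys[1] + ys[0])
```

ys[-4] = 6 → [3, 6, 0, 7, 2]
append ys[-1]+ys[-1] = 2+2 = 4 → [3, 6, 0, 7, 2, 4]
ys[-6] = ys[0]-ys[0] = 3-3 = 0 → [0, 6, 0, 7, 2, 4]
insert 1 at 4 → [0, 6, 0, 7, 1, 2, 4]
append ys[0]+ys[2] = 0+0 = 0 → [0, 6, 0, 7, 1, 2, 4, 0]
append ys[-1]+ys[3] = 0+7 = 7 → [0, 6, 0, 7, 1, 2, 4, 0, 7]
ys[1]+ys[0] = 6+0 = 6

6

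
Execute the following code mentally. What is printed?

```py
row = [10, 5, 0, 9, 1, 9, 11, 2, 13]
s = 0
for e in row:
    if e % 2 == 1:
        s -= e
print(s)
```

-48

e=10: not odd
e=5: odd, s = 0-5 = -5
e=0: not odd
e=9: odd, s = (-5)-9 = -14
e=1: odd, s = (-14)-1 = -15
e=9: odd, s = (-15)-9 = -24
e=11: odd, s = (-24)-11 = -35
e=2: not odd
e=13: odd, s = (-35)-13 = -48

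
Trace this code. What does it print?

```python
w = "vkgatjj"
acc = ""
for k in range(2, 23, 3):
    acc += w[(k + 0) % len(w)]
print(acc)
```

gjktvaj

k=2: add w[2]='g' → 'g'
k=5: add w[5]='j' → 'gj'
k=8: add w[1]='k' → 'gjk'
k=11: add w[4]='t' → 'gjkt'
k=14: add w[0]='v' → 'gjktv'
k=17: add w[3]='a' → 'gjktva'
k=20: add w[6]='j' → 'gjktvaj'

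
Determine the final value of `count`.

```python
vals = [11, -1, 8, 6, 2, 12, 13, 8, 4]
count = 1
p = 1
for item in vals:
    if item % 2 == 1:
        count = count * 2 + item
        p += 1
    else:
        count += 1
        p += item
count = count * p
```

item=11: odd, count = 1*2+11 = 13; p=2
item=-1: odd, count = 13*2+(-1) = 25; p=3
item=8: not odd, count = 25+1 = 26; p=11
item=6: not odd, count = 26+1 = 27; p=17
item=2: not odd, count = 27+1 = 28; p=19
item=12: not odd, count = 28+1 = 29; p=31
item=13: odd, count = 29*2+13 = 71; p=32
item=8: not odd, count = 71+1 = 72; p=40
item=4: not odd, count = 72+1 = 73; p=44
count*p = 73*44 = 3212

3212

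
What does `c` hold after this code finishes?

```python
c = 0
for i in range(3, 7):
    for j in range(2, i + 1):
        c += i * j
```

241

i=3,j=2: c = 0+6 = 6
i=3,j=3: c = 6+9 = 15
i=4,j=2: c = 15+8 = 23
i=4,j=3: c = 23+12 = 35
i=4,j=4: c = 35+16 = 51
i=5,j=2: c = 51+10 = 61
i=5,j=3: c = 61+15 = 76
i=5,j=4: c = 76+20 = 96
i=5,j=5: c = 96+25 = 121
i=6,j=2: c = 121+12 = 133
i=6,j=3: c = 133+18 = 151
i=6,j=4: c = 151+24 = 175
i=6,j=5: c = 175+30 = 205
i=6,j=6: c = 205+36 = 241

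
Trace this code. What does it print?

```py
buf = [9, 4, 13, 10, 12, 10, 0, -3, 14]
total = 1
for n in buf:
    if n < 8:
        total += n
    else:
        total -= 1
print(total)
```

-4

n=9: not <8, total = 1-1 = 0
n=4: <8, total = 0+4 = 4
n=13: not <8, total = 4-1 = 3
n=10: not <8, total = 3-1 = 2
n=12: not <8, total = 2-1 = 1
n=10: not <8, total = 1-1 = 0
n=0: <8, total = 0+0 = 0
n=-3: <8, total = 0+(-3) = -3
n=14: not <8, total = (-3)-1 = -4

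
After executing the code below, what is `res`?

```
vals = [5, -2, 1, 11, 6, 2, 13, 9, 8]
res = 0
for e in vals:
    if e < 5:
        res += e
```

1

e=5: not <5
e=-2: <5, res = 0+(-2) = -2
e=1: <5, res = (-2)+1 = -1
e=11: not <5
e=6: not <5
e=2: <5, res = (-1)+2 = 1
e=13: not <5
e=9: not <5
e=8: not <5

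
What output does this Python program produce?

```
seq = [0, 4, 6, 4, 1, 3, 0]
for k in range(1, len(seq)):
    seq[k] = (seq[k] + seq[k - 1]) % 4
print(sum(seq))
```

11

k=1: seq[1] = (4+0)%4 = 0 → [0, 0, 6, 4, 1, 3, 0]
k=2: seq[2] = (6+0)%4 = 2 → [0, 0, 2, 4, 1, 3, 0]
k=3: seq[3] = (4+2)%4 = 2 → [0, 0, 2, 2, 1, 3, 0]
k=4: seq[4] = (1+2)%4 = 3 → [0, 0, 2, 2, 3, 3, 0]
k=5: seq[5] = (3+3)%4 = 2 → [0, 0, 2, 2, 3, 2, 0]
k=6: seq[6] = (0+2)%4 = 2 → [0, 0, 2, 2, 3, 2, 2]
sum = 11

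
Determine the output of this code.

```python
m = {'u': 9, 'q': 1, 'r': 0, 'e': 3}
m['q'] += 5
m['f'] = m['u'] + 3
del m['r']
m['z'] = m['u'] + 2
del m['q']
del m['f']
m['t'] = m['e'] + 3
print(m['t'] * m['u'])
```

m['q'] = 1+5 = 6 → {'u': 9, 'q': 6, 'r': 0, 'e': 3}
m['f'] = m['u']+3 = 12 → {'u': 9, 'q': 6, 'r': 0, 'e': 3, 'f': 12}
del 'r' → {'u': 9, 'q': 6, 'e': 3, 'f': 12}
m['z'] = m['u']+2 = 11 → {'u': 9, 'q': 6, 'e': 3, 'f': 12, 'z': 11}
del 'q' → {'u': 9, 'e': 3, 'f': 12, 'z': 11}
del 'f' → {'u': 9, 'e': 3, 'z': 11}
m['t'] = m['e']+3 = 6 → {'u': 9, 'e': 3, 'z': 11, 't': 6}
m['t']*m['u'] = 6*9 = 54

54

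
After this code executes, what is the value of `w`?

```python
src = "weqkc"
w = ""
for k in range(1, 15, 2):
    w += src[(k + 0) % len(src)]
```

k=1: add src[1]='e' → 'e'
k=3: add src[3]='k' → 'ek'
k=5: add src[0]='w' → 'ekw'
k=7: add src[2]='q' → 'ekwq'
k=9: add src[4]='c' → 'ekwqc'
k=11: add src[1]='e' → 'ekwqce'
k=13: add src[3]='k' → 'ekwqcek'

'ekwqcek'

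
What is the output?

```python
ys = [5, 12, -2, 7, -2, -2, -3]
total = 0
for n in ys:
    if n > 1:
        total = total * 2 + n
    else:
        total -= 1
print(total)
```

46

n=5: >1, total = 0*2+5 = 5
n=12: >1, total = 5*2+12 = 22
n=-2: not >1, total = 22-1 = 21
n=7: >1, total = 21*2+7 = 49
n=-2: not >1, total = 49-1 = 48
n=-2: not >1, total = 48-1 = 47
n=-3: not >1, total = 47-1 = 46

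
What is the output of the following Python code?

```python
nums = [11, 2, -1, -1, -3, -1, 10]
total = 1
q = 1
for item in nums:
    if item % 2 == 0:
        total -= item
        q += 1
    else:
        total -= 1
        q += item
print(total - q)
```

-24

item=11: not even, total = 1-1 = 0; q=12
item=2: even, total = 0-2 = -2; q=13
item=-1: not even, total = (-2)-1 = -3; q=12
item=-1: not even, total = (-3)-1 = -4; q=11
item=-3: not even, total = (-4)-1 = -5; q=8
item=-1: not even, total = (-5)-1 = -6; q=7
item=10: even, total = (-6)-10 = -16; q=8
total-q = (-16)-8 = -24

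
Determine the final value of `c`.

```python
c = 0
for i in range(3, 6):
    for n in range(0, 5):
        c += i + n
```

90

i=3,n=0: c = 0+3 = 3
i=3,n=1: c = 3+4 = 7
i=3,n=2: c = 7+5 = 12
i=3,n=3: c = 12+6 = 18
i=3,n=4: c = 18+7 = 25
i=4,n=0: c = 25+4 = 29
i=4,n=1: c = 29+5 = 34
i=4,n=2: c = 34+6 = 40
i=4,n=3: c = 40+7 = 47
i=4,n=4: c = 47+8 = 55
i=5,n=0: c = 55+5 = 60
i=5,n=1: c = 60+6 = 66
i=5,n=2: c = 66+7 = 73
i=5,n=3: c = 73+8 = 81
i=5,n=4: c = 81+9 = 90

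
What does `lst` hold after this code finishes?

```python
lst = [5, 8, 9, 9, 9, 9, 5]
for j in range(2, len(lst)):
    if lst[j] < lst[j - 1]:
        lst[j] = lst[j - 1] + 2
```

[5, 8, 9, 9, 9, 9, 11]

j=2: 9>=8, unchanged → [5, 8, 9, 9, 9, 9, 5]
j=3: 9>=9, unchanged → [5, 8, 9, 9, 9, 9, 5]
j=4: 9>=9, unchanged → [5, 8, 9, 9, 9, 9, 5]
j=5: 9>=9, unchanged → [5, 8, 9, 9, 9, 9, 5]
j=6: 5<9, lst[6] = 9+2 = 11 → [5, 8, 9, 9, 9, 9, 11]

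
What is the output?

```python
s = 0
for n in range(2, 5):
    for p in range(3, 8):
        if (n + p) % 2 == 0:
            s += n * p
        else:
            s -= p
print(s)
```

n=2,p=3: odd sum, s = 0-3 = -3
n=2,p=4: even sum, s = (-3)+8 = 5
n=2,p=5: odd sum, s = 5-5 = 0
n=2,p=6: even sum, s = 0+12 = 12
n=2,p=7: odd sum, s = 12-7 = 5
n=3,p=3: even sum, s = 5+9 = 14
n=3,p=4: odd sum, s = 14-4 = 10
n=3,p=5: even sum, s = 10+15 = 25
n=3,p=6: odd sum, s = 25-6 = 19
n=3,p=7: even sum, s = 19+21 = 40
n=4,p=3: odd sum, s = 40-3 = 37
n=4,p=4: even sum, s = 37+16 = 53
n=4,p=5: odd sum, s = 53-5 = 48
n=4,p=6: even sum, s = 48+24 = 72
n=4,p=7: odd sum, s = 72-7 = 65

65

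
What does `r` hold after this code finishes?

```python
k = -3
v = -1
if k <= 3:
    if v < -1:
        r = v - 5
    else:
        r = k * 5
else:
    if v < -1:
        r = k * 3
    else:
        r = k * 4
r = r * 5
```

-75

k=-3, v=-1
k <= 3 is True; v < -1 is False
→ r = k * 5 = -15
r = (-15)*5 = -75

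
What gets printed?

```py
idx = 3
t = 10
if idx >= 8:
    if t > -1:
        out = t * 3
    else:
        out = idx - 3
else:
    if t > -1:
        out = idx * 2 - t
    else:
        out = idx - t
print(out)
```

idx=3, t=10
idx >= 8 is False; t > -1 is True
→ out = idx * 2 - t = -4

-4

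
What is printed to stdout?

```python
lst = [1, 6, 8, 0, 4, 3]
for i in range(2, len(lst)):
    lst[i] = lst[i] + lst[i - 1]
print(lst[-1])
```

i=2: lst[2] = 8+6 = 14 → [1, 6, 14, 0, 4, 3]
i=3: lst[3] = 0+14 = 14 → [1, 6, 14, 14, 4, 3]
i=4: lst[4] = 4+14 = 18 → [1, 6, 14, 14, 18, 3]
i=5: lst[5] = 3+18 = 21 → [1, 6, 14, 14, 18, 21]

21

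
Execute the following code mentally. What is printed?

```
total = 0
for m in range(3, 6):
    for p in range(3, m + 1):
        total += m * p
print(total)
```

97

m=3,p=3: total = 0+9 = 9
m=4,p=3: total = 9+12 = 21
m=4,p=4: total = 21+16 = 37
m=5,p=3: total = 37+15 = 52
m=5,p=4: total = 52+20 = 72
m=5,p=5: total = 72+25 = 97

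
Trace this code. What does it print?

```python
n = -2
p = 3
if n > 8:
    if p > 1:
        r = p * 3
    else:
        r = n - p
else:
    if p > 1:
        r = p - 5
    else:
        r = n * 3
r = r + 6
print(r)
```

n=-2, p=3
n > 8 is False; p > 1 is True
→ r = p - 5 = -2
r = (-2)+6 = 4

4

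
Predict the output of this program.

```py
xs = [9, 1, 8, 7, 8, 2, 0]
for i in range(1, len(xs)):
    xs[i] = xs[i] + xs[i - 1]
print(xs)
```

i=1: xs[1] = 1+9 = 10 → [9, 10, 8, 7, 8, 2, 0]
i=2: xs[2] = 8+10 = 18 → [9, 10, 18, 7, 8, 2, 0]
i=3: xs[3] = 7+18 = 25 → [9, 10, 18, 25, 8, 2, 0]
i=4: xs[4] = 8+25 = 33 → [9, 10, 18, 25, 33, 2, 0]
i=5: xs[5] = 2+33 = 35 → [9, 10, 18, 25, 33, 35, 0]
i=6: xs[6] = 0+35 = 35 → [9, 10, 18, 25, 33, 35, 35]

[9, 10, 18, 25, 33, 35, 35]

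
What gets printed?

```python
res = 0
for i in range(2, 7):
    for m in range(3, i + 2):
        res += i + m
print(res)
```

i=2,m=3: res = 0+5 = 5
i=3,m=3: res = 5+6 = 11
i=3,m=4: res = 11+7 = 18
i=4,m=3: res = 18+7 = 25
i=4,m=4: res = 25+8 = 33
i=4,m=5: res = 33+9 = 42
i=5,m=3: res = 42+8 = 50
i=5,m=4: res = 50+9 = 59
i=5,m=5: res = 59+10 = 69
i=5,m=6: res = 69+11 = 80
i=6,m=3: res = 80+9 = 89
i=6,m=4: res = 89+10 = 99
i=6,m=5: res = 99+11 = 110
i=6,m=6: res = 110+12 = 122
i=6,m=7: res = 122+13 = 135

135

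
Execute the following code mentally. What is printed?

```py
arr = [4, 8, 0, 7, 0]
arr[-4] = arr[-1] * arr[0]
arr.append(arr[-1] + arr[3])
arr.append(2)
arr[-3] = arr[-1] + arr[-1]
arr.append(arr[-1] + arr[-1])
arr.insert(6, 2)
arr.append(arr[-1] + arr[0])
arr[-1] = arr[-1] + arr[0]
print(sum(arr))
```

42

arr[-4] = arr[-1]*arr[0] = 0*4 = 0 → [4, 0, 0, 7, 0]
append arr[-1]+arr[3] = 0+7 = 7 → [4, 0, 0, 7, 0, 7]
append 2 → [4, 0, 0, 7, 0, 7, 2]
arr[-3] = arr[-1]+arr[-1] = 2+2 = 4 → [4, 0, 0, 7, 4, 7, 2]
append arr[-1]+arr[-1] = 2+2 = 4 → [4, 0, 0, 7, 4, 7, 2, 4]
insert 2 at 6 → [4, 0, 0, 7, 4, 7, 2, 2, 4]
append arr[-1]+arr[0] = 4+4 = 8 → [4, 0, 0, 7, 4, 7, 2, 2, 4, 8]
arr[-1] = arr[-1]+arr[0] = 8+4 = 12 → [4, 0, 0, 7, 4, 7, 2, 2, 4, 12]
sum = 42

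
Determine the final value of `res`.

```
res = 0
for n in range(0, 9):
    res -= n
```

n=0: res = 0-0 = 0
n=1: res = 0-1 = -1
n=2: res = (-1)-2 = -3
n=3: res = (-3)-3 = -6
n=4: res = (-6)-4 = -10
n=5: res = (-10)-5 = -15
n=6: res = (-15)-6 = -21
n=7: res = (-21)-7 = -28
n=8: res = (-28)-8 = -36

-36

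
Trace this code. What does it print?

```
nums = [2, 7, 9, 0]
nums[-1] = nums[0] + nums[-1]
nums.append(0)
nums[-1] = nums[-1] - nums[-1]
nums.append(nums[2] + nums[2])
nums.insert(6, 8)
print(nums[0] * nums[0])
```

nums[-1] = nums[0]+nums[-1] = 2+0 = 2 → [2, 7, 9, 2]
append 0 → [2, 7, 9, 2, 0]
nums[-1] = nums[-1]-nums[-1] = 0-0 = 0 → [2, 7, 9, 2, 0]
append nums[2]+nums[2] = 9+9 = 18 → [2, 7, 9, 2, 0, 18]
insert 8 at 6 → [2, 7, 9, 2, 0, 18, 8]
nums[0]*nums[0] = 2*2 = 4

4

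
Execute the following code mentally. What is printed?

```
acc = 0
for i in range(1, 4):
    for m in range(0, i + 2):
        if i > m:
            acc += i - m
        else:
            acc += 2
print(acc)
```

i=1,m=0: 1>0, acc = 0+1 = 1
i=1,m=1: not 1>1, acc = 1+2 = 3
i=1,m=2: not 1>2, acc = 3+2 = 5
i=2,m=0: 2>0, acc = 5+2 = 7
i=2,m=1: 2>1, acc = 7+1 = 8
i=2,m=2: not 2>2, acc = 8+2 = 10
i=2,m=3: not 2>3, acc = 10+2 = 12
i=3,m=0: 3>0, acc = 12+3 = 15
i=3,m=1: 3>1, acc = 15+2 = 17
i=3,m=2: 3>2, acc = 17+1 = 18
i=3,m=3: not 3>3, acc = 18+2 = 20
i=3,m=4: not 3>4, acc = 20+2 = 22

22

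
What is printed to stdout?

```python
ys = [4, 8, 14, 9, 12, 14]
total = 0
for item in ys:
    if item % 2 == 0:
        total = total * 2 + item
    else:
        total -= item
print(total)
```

item=4: even, total = 0*2+4 = 4
item=8: even, total = 4*2+8 = 16
item=14: even, total = 16*2+14 = 46
item=9: not even, total = 46-9 = 37
item=12: even, total = 37*2+12 = 86
item=14: even, total = 86*2+14 = 186

186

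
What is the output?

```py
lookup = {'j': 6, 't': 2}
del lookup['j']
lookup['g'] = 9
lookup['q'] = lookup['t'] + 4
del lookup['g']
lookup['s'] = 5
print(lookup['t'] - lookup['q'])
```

-4

del 'j' → {'t': 2}
lookup['g'] = 9 → {'t': 2, 'g': 9}
lookup['q'] = lookup['t']+4 = 6 → {'t': 2, 'g': 9, 'q': 6}
del 'g' → {'t': 2, 'q': 6}
lookup['s'] = 5 → {'t': 2, 'q': 6, 's': 5}
lookup['t']-lookup['q'] = 2-6 = -4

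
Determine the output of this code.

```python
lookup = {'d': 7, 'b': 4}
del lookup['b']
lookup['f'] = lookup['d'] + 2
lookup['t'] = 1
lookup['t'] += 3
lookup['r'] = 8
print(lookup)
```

{'d': 7, 'f': 9, 't': 4, 'r': 8}

del 'b' → {'d': 7}
lookup['f'] = lookup['d']+2 = 9 → {'d': 7, 'f': 9}
lookup['t'] = 1 → {'d': 7, 'f': 9, 't': 1}
lookup['t'] = 1+3 = 4 → {'d': 7, 'f': 9, 't': 4}
lookup['r'] = 8 → {'d': 7, 'f': 9, 't': 4, 'r': 8}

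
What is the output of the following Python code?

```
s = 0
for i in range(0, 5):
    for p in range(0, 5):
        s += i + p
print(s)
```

i=0,p=0: s = 0+0 = 0
i=0,p=1: s = 0+1 = 1
i=0,p=2: s = 1+2 = 3
i=0,p=3: s = 3+3 = 6
i=0,p=4: s = 6+4 = 10
i=1,p=0: s = 10+1 = 11
i=1,p=1: s = 11+2 = 13
i=1,p=2: s = 13+3 = 16
i=1,p=3: s = 16+4 = 20
i=1,p=4: s = 20+5 = 25
i=2,p=0: s = 25+2 = 27
i=2,p=1: s = 27+3 = 30
i=2,p=2: s = 30+4 = 34
i=2,p=3: s = 34+5 = 39
i=2,p=4: s = 39+6 = 45
i=3,p=0: s = 45+3 = 48
i=3,p=1: s = 48+4 = 52
i=3,p=2: s = 52+5 = 57
i=3,p=3: s = 57+6 = 63
i=3,p=4: s = 63+7 = 70
i=4,p=0: s = 70+4 = 74
i=4,p=1: s = 74+5 = 79
i=4,p=2: s = 79+6 = 85
i=4,p=3: s = 85+7 = 92
i=4,p=4: s = 92+8 = 100

100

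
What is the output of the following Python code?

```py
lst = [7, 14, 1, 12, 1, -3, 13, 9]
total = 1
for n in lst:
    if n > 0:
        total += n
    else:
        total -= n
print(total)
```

n=7: >0, total = 1+7 = 8
n=14: >0, total = 8+14 = 22
n=1: >0, total = 22+1 = 23
n=12: >0, total = 23+12 = 35
n=1: >0, total = 35+1 = 36
n=-3: not >0, total = 36-(-3) = 39
n=13: >0, total = 39+13 = 52
n=9: >0, total = 52+9 = 61

61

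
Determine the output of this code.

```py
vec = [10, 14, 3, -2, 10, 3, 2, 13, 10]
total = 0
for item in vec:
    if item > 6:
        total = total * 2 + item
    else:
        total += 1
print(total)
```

372

item=10: >6, total = 0*2+10 = 10
item=14: >6, total = 10*2+14 = 34
item=3: not >6, total = 34+1 = 35
item=-2: not >6, total = 35+1 = 36
item=10: >6, total = 36*2+10 = 82
item=3: not >6, total = 82+1 = 83
item=2: not >6, total = 83+1 = 84
item=13: >6, total = 84*2+13 = 181
item=10: >6, total = 181*2+10 = 372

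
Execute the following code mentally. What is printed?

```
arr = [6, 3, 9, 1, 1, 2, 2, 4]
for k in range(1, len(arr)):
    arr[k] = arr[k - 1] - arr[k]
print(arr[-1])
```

-16

k=1: arr[1] = 6-3 = 3 → [6, 3, 9, 1, 1, 2, 2, 4]
k=2: arr[2] = 3-9 = -6 → [6, 3, -6, 1, 1, 2, 2, 4]
k=3: arr[3] = (-6)-1 = -7 → [6, 3, -6, -7, 1, 2, 2, 4]
k=4: arr[4] = (-7)-1 = -8 → [6, 3, -6, -7, -8, 2, 2, 4]
k=5: arr[5] = (-8)-2 = -10 → [6, 3, -6, -7, -8, -10, 2, 4]
k=6: arr[6] = (-10)-2 = -12 → [6, 3, -6, -7, -8, -10, -12, 4]
k=7: arr[7] = (-12)-4 = -16 → [6, 3, -6, -7, -8, -10, -12, -16]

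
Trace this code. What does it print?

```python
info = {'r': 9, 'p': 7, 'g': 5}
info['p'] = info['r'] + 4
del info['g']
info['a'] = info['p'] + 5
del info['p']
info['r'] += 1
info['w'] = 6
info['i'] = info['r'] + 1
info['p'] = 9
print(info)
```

info['p'] = info['r']+4 = 13 → {'r': 9, 'p': 13, 'g': 5}
del 'g' → {'r': 9, 'p': 13}
info['a'] = info['p']+5 = 18 → {'r': 9, 'p': 13, 'a': 18}
del 'p' → {'r': 9, 'a': 18}
info['r'] = 9+1 = 10 → {'r': 10, 'a': 18}
info['w'] = 6 → {'r': 10, 'a': 18, 'w': 6}
info['i'] = info['r']+1 = 11 → {'r': 10, 'a': 18, 'w': 6, 'i': 11}
info['p'] = 9 → {'r': 10, 'a': 18, 'w': 6, 'i': 11, 'p': 9}

{'r': 10, 'a': 18, 'w': 6, 'i': 11, 'p': 9}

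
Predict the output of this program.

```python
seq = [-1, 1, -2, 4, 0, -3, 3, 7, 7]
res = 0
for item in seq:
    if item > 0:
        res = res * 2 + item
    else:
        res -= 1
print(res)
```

17

item=-1: not >0, res = 0-1 = -1
item=1: >0, res = (-1)*2+1 = -1
item=-2: not >0, res = (-1)-1 = -2
item=4: >0, res = (-2)*2+4 = 0
item=0: not >0, res = 0-1 = -1
item=-3: not >0, res = (-1)-1 = -2
item=3: >0, res = (-2)*2+3 = -1
item=7: >0, res = (-1)*2+7 = 5
item=7: >0, res = 5*2+7 = 17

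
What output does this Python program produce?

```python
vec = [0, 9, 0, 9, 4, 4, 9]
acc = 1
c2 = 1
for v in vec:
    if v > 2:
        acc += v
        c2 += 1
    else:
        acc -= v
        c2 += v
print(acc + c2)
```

v=0: not >2, acc = 1-0 = 1; c2=1
v=9: >2, acc = 1+9 = 10; c2=2
v=0: not >2, acc = 10-0 = 10; c2=2
v=9: >2, acc = 10+9 = 19; c2=3
v=4: >2, acc = 19+4 = 23; c2=4
v=4: >2, acc = 23+4 = 27; c2=5
v=9: >2, acc = 27+9 = 36; c2=6
acc+c2 = 36+6 = 42

42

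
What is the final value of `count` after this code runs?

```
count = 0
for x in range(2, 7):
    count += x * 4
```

x=2: count = 0+2*4 = 8
x=3: count = 8+3*4 = 20
x=4: count = 20+4*4 = 36
x=5: count = 36+5*4 = 56
x=6: count = 56+6*4 = 80

80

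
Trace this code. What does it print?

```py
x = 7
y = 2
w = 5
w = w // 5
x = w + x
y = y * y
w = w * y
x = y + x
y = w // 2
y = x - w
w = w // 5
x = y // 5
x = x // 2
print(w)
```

w = 5//5 = 1
x = 1+7 = 8
y = 2*2 = 4
w = 1*4 = 4
x = 4+8 = 12
y = 4//2 = 2
y = 12-4 = 8
w = 4//5 = 0
x = 8//5 = 1
x = 1//2 = 0

0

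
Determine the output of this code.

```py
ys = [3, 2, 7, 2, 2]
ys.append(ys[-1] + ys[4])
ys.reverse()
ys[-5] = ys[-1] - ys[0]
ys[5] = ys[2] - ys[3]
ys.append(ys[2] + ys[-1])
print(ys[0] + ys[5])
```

append ys[-1]+ys[4] = 2+2 = 4 → [3, 2, 7, 2, 2, 4]
reverse → [4, 2, 2, 7, 2, 3]
ys[-5] = ys[-1]-ys[0] = 3-4 = -1 → [4, -1, 2, 7, 2, 3]
ys[5] = ys[2]-ys[3] = 2-7 = -5 → [4, -1, 2, 7, 2, -5]
append ys[2]+ys[-1] = 2+(-5) = -3 → [4, -1, 2, 7, 2, -5, -3]
ys[0]+ys[5] = 4+(-5) = -1

-1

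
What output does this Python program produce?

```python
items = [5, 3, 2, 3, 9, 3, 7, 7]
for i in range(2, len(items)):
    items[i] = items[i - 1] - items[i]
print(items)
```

[5, 3, 1, -2, -11, -14, -21, -28]

i=2: items[2] = 3-2 = 1 → [5, 3, 1, 3, 9, 3, 7, 7]
i=3: items[3] = 1-3 = -2 → [5, 3, 1, -2, 9, 3, 7, 7]
i=4: items[4] = (-2)-9 = -11 → [5, 3, 1, -2, -11, 3, 7, 7]
i=5: items[5] = (-11)-3 = -14 → [5, 3, 1, -2, -11, -14, 7, 7]
i=6: items[6] = (-14)-7 = -21 → [5, 3, 1, -2, -11, -14, -21, 7]
i=7: items[7] = (-21)-7 = -28 → [5, 3, 1, -2, -11, -14, -21, -28]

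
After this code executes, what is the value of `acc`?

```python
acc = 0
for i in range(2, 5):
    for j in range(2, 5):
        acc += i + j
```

i=2,j=2: acc = 0+4 = 4
i=2,j=3: acc = 4+5 = 9
i=2,j=4: acc = 9+6 = 15
i=3,j=2: acc = 15+5 = 20
i=3,j=3: acc = 20+6 = 26
i=3,j=4: acc = 26+7 = 33
i=4,j=2: acc = 33+6 = 39
i=4,j=3: acc = 39+7 = 46
i=4,j=4: acc = 46+8 = 54

54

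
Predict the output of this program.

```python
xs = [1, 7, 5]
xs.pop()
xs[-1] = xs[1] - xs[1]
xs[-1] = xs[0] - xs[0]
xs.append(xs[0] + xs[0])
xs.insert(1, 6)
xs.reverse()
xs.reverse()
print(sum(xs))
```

9

pop() removes 5 → [1, 7]
xs[-1] = xs[1]-xs[1] = 7-7 = 0 → [1, 0]
xs[-1] = xs[0]-xs[0] = 1-1 = 0 → [1, 0]
append xs[0]+xs[0] = 1+1 = 2 → [1, 0, 2]
insert 6 at 1 → [1, 6, 0, 2]
reverse → [2, 0, 6, 1]
reverse → [1, 6, 0, 2]
sum = 9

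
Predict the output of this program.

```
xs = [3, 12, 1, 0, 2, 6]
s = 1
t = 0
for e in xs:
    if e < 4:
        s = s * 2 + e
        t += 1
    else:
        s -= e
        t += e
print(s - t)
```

e=3: <4, s = 1*2+3 = 5; t=1
e=12: not <4, s = 5-12 = -7; t=13
e=1: <4, s = (-7)*2+1 = -13; t=14
e=0: <4, s = (-13)*2+0 = -26; t=15
e=2: <4, s = (-26)*2+2 = -50; t=16
e=6: not <4, s = (-50)-6 = -56; t=22
s-t = (-56)-22 = -78

-78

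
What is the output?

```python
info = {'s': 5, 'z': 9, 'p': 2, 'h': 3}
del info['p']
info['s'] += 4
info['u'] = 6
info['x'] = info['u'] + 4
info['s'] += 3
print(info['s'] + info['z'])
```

del 'p' → {'s': 5, 'z': 9, 'h': 3}
info['s'] = 5+4 = 9 → {'s': 9, 'z': 9, 'h': 3}
info['u'] = 6 → {'s': 9, 'z': 9, 'h': 3, 'u': 6}
info['x'] = info['u']+4 = 10 → {'s': 9, 'z': 9, 'h': 3, 'u': 6, 'x': 10}
info['s'] = 9+3 = 12 → {'s': 12, 'z': 9, 'h': 3, 'u': 6, 'x': 10}
info['s']+info['z'] = 12+9 = 21

21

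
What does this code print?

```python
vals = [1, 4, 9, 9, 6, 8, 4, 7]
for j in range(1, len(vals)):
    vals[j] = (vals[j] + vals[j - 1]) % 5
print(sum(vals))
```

j=1: vals[1] = (4+1)%5 = 0 → [1, 0, 9, 9, 6, 8, 4, 7]
j=2: vals[2] = (9+0)%5 = 4 → [1, 0, 4, 9, 6, 8, 4, 7]
j=3: vals[3] = (9+4)%5 = 3 → [1, 0, 4, 3, 6, 8, 4, 7]
j=4: vals[4] = (6+3)%5 = 4 → [1, 0, 4, 3, 4, 8, 4, 7]
j=5: vals[5] = (8+4)%5 = 2 → [1, 0, 4, 3, 4, 2, 4, 7]
j=6: vals[6] = (4+2)%5 = 1 → [1, 0, 4, 3, 4, 2, 1, 7]
j=7: vals[7] = (7+1)%5 = 3 → [1, 0, 4, 3, 4, 2, 1, 3]
sum = 18

18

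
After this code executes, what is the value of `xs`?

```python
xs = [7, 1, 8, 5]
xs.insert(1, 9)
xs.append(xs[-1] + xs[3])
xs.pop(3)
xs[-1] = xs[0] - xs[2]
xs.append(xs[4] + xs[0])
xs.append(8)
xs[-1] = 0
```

insert 9 at 1 → [7, 9, 1, 8, 5]
append xs[-1]+xs[3] = 5+8 = 13 → [7, 9, 1, 8, 5, 13]
pop(3) removes 8 → [7, 9, 1, 5, 13]
xs[-1] = xs[0]-xs[2] = 7-1 = 6 → [7, 9, 1, 5, 6]
append xs[4]+xs[0] = 6+7 = 13 → [7, 9, 1, 5, 6, 13]
append 8 → [7, 9, 1, 5, 6, 13, 8]
xs[-1] = 0 → [7, 9, 1, 5, 6, 13, 0]

[7, 9, 1, 5, 6, 13, 0]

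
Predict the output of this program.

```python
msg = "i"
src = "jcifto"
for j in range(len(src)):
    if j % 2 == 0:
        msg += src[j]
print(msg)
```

j=0: add 'j' → 'ij'
j=1: skip
j=2: add 'i' → 'iji'
j=3: skip
j=4: add 't' → 'ijit'
j=5: skip

ijit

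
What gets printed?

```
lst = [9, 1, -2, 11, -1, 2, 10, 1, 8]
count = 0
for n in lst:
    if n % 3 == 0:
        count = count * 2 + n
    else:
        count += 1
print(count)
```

n=9: %3==0, count = 0*2+9 = 9
n=1: not %3==0, count = 9+1 = 10
n=-2: not %3==0, count = 10+1 = 11
n=11: not %3==0, count = 11+1 = 12
n=-1: not %3==0, count = 12+1 = 13
n=2: not %3==0, count = 13+1 = 14
n=10: not %3==0, count = 14+1 = 15
n=1: not %3==0, count = 15+1 = 16
n=8: not %3==0, count = 16+1 = 17

17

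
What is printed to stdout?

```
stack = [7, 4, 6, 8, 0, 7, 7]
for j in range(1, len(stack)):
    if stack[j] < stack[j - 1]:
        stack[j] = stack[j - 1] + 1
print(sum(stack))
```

70

j=1: 4<7, stack[1] = 7+1 = 8 → [7, 8, 6, 8, 0, 7, 7]
j=2: 6<8, stack[2] = 8+1 = 9 → [7, 8, 9, 8, 0, 7, 7]
j=3: 8<9, stack[3] = 9+1 = 10 → [7, 8, 9, 10, 0, 7, 7]
j=4: 0<10, stack[4] = 10+1 = 11 → [7, 8, 9, 10, 11, 7, 7]
j=5: 7<11, stack[5] = 11+1 = 12 → [7, 8, 9, 10, 11, 12, 7]
j=6: 7<12, stack[6] = 12+1 = 13 → [7, 8, 9, 10, 11, 12, 13]
sum = 70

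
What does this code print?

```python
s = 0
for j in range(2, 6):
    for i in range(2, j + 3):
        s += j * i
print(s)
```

275

j=2,i=2: s = 0+4 = 4
j=2,i=3: s = 4+6 = 10
j=2,i=4: s = 10+8 = 18
j=3,i=2: s = 18+6 = 24
j=3,i=3: s = 24+9 = 33
j=3,i=4: s = 33+12 = 45
j=3,i=5: s = 45+15 = 60
j=4,i=2: s = 60+8 = 68
j=4,i=3: s = 68+12 = 80
j=4,i=4: s = 80+16 = 96
j=4,i=5: s = 96+20 = 116
j=4,i=6: s = 116+24 = 140
j=5,i=2: s = 140+10 = 150
j=5,i=3: s = 150+15 = 165
j=5,i=4: s = 165+20 = 185
j=5,i=5: s = 185+25 = 210
j=5,i=6: s = 210+30 = 240
j=5,i=7: s = 240+35 = 275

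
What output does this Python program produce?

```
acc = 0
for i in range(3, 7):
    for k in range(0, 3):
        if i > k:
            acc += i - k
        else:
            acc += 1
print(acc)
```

42

i=3,k=0: 3>0, acc = 0+3 = 3
i=3,k=1: 3>1, acc = 3+2 = 5
i=3,k=2: 3>2, acc = 5+1 = 6
i=4,k=0: 4>0, acc = 6+4 = 10
i=4,k=1: 4>1, acc = 10+3 = 13
i=4,k=2: 4>2, acc = 13+2 = 15
i=5,k=0: 5>0, acc = 15+5 = 20
i=5,k=1: 5>1, acc = 20+4 = 24
i=5,k=2: 5>2, acc = 24+3 = 27
i=6,k=0: 6>0, acc = 27+6 = 33
i=6,k=1: 6>1, acc = 33+5 = 38
i=6,k=2: 6>2, acc = 38+4 = 42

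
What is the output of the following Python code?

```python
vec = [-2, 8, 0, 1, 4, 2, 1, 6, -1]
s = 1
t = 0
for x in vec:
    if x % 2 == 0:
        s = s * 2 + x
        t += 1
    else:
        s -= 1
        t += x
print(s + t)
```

150

x=-2: even, s = 1*2+(-2) = 0; t=1
x=8: even, s = 0*2+8 = 8; t=2
x=0: even, s = 8*2+0 = 16; t=3
x=1: not even, s = 16-1 = 15; t=4
x=4: even, s = 15*2+4 = 34; t=5
x=2: even, s = 34*2+2 = 70; t=6
x=1: not even, s = 70-1 = 69; t=7
x=6: even, s = 69*2+6 = 144; t=8
x=-1: not even, s = 144-1 = 143; t=7
s+t = 143+7 = 150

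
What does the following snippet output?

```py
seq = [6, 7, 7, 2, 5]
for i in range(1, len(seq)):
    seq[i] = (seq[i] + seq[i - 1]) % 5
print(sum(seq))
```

i=1: seq[1] = (7+6)%5 = 3 → [6, 3, 7, 2, 5]
i=2: seq[2] = (7+3)%5 = 0 → [6, 3, 0, 2, 5]
i=3: seq[3] = (2+0)%5 = 2 → [6, 3, 0, 2, 5]
i=4: seq[4] = (5+2)%5 = 2 → [6, 3, 0, 2, 2]
sum = 13

13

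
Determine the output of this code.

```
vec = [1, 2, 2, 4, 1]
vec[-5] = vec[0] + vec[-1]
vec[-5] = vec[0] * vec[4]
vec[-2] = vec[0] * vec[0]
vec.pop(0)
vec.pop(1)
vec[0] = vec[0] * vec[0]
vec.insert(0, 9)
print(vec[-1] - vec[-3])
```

-3

vec[-5] = vec[0]+vec[-1] = 1+1 = 2 → [2, 2, 2, 4, 1]
vec[-5] = vec[0]*vec[4] = 2*1 = 2 → [2, 2, 2, 4, 1]
vec[-2] = vec[0]*vec[0] = 2*2 = 4 → [2, 2, 2, 4, 1]
pop(0) removes 2 → [2, 2, 4, 1]
pop(1) removes 2 → [2, 4, 1]
vec[0] = vec[0]*vec[0] = 2*2 = 4 → [4, 4, 1]
insert 9 at 0 → [9, 4, 4, 1]
vec[-1]-vec[-3] = 1-4 = -3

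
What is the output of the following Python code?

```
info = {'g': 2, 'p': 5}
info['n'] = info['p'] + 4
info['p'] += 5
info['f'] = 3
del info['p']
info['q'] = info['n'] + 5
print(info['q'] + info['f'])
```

info['n'] = info['p']+4 = 9 → {'g': 2, 'p': 5, 'n': 9}
info['p'] = 5+5 = 10 → {'g': 2, 'p': 10, 'n': 9}
info['f'] = 3 → {'g': 2, 'p': 10, 'n': 9, 'f': 3}
del 'p' → {'g': 2, 'n': 9, 'f': 3}
info['q'] = info['n']+5 = 14 → {'g': 2, 'n': 9, 'f': 3, 'q': 14}
info['q']+info['f'] = 14+3 = 17

17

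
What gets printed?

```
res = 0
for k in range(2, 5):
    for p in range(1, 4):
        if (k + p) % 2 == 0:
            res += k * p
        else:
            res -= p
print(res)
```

14

k=2,p=1: odd sum, res = 0-1 = -1
k=2,p=2: even sum, res = (-1)+4 = 3
k=2,p=3: odd sum, res = 3-3 = 0
k=3,p=1: even sum, res = 0+3 = 3
k=3,p=2: odd sum, res = 3-2 = 1
k=3,p=3: even sum, res = 1+9 = 10
k=4,p=1: odd sum, res = 10-1 = 9
k=4,p=2: even sum, res = 9+8 = 17
k=4,p=3: odd sum, res = 17-3 = 14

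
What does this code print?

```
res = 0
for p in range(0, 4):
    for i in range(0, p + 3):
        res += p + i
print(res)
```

p=0,i=0: res = 0+0 = 0
p=0,i=1: res = 0+1 = 1
p=0,i=2: res = 1+2 = 3
p=1,i=0: res = 3+1 = 4
p=1,i=1: res = 4+2 = 6
p=1,i=2: res = 6+3 = 9
p=1,i=3: res = 9+4 = 13
p=2,i=0: res = 13+2 = 15
p=2,i=1: res = 15+3 = 18
p=2,i=2: res = 18+4 = 22
p=2,i=3: res = 22+5 = 27
p=2,i=4: res = 27+6 = 33
p=3,i=0: res = 33+3 = 36
p=3,i=1: res = 36+4 = 40
p=3,i=2: res = 40+5 = 45
p=3,i=3: res = 45+6 = 51
p=3,i=4: res = 51+7 = 58
p=3,i=5: res = 58+8 = 66

66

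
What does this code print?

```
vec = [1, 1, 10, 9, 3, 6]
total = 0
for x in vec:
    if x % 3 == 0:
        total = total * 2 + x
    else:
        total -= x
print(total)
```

x=1: not %3==0, total = 0-1 = -1
x=1: not %3==0, total = (-1)-1 = -2
x=10: not %3==0, total = (-2)-10 = -12
x=9: %3==0, total = (-12)*2+9 = -15
x=3: %3==0, total = (-15)*2+3 = -27
x=6: %3==0, total = (-27)*2+6 = -48

-48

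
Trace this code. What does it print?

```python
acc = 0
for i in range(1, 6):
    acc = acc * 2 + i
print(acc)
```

57

i=1: acc = 0*2+1 = 1
i=2: acc = 1*2+2 = 4
i=3: acc = 4*2+3 = 11
i=4: acc = 11*2+4 = 26
i=5: acc = 26*2+5 = 57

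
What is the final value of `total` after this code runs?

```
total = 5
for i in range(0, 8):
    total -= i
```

-23

i=0: total = 5-0 = 5
i=1: total = 5-1 = 4
i=2: total = 4-2 = 2
i=3: total = 2-3 = -1
i=4: total = (-1)-4 = -5
i=5: total = (-5)-5 = -10
i=6: total = (-10)-6 = -16
i=7: total = (-16)-7 = -23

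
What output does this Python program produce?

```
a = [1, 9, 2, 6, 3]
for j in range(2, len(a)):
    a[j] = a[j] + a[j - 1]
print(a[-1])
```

20

j=2: a[2] = 2+9 = 11 → [1, 9, 11, 6, 3]
j=3: a[3] = 6+11 = 17 → [1, 9, 11, 17, 3]
j=4: a[4] = 3+17 = 20 → [1, 9, 11, 17, 20]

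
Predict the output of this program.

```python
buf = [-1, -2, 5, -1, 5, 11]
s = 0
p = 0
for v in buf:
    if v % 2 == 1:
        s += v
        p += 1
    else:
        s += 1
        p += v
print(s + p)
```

23

v=-1: odd, s = 0+(-1) = -1; p=1
v=-2: not odd, s = (-1)+1 = 0; p=-1
v=5: odd, s = 0+5 = 5; p=0
v=-1: odd, s = 5+(-1) = 4; p=1
v=5: odd, s = 4+5 = 9; p=2
v=11: odd, s = 9+11 = 20; p=3
s+p = 20+3 = 23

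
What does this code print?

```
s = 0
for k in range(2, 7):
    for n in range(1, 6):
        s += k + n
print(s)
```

k=2,n=1: s = 0+3 = 3
k=2,n=2: s = 3+4 = 7
k=2,n=3: s = 7+5 = 12
k=2,n=4: s = 12+6 = 18
k=2,n=5: s = 18+7 = 25
k=3,n=1: s = 25+4 = 29
k=3,n=2: s = 29+5 = 34
k=3,n=3: s = 34+6 = 40
k=3,n=4: s = 40+7 = 47
k=3,n=5: s = 47+8 = 55
k=4,n=1: s = 55+5 = 60
k=4,n=2: s = 60+6 = 66
k=4,n=3: s = 66+7 = 73
k=4,n=4: s = 73+8 = 81
k=4,n=5: s = 81+9 = 90
k=5,n=1: s = 90+6 = 96
k=5,n=2: s = 96+7 = 103
k=5,n=3: s = 103+8 = 111
k=5,n=4: s = 111+9 = 120
k=5,n=5: s = 120+10 = 130
k=6,n=1: s = 130+7 = 137
k=6,n=2: s = 137+8 = 145
k=6,n=3: s = 145+9 = 154
k=6,n=4: s = 154+10 = 164
k=6,n=5: s = 164+11 = 175

175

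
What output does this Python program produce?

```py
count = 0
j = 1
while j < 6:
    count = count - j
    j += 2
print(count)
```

j=1: count = 0-1 = -1
j=3: count = (-1)-3 = -4
j=5: count = (-4)-5 = -9

-9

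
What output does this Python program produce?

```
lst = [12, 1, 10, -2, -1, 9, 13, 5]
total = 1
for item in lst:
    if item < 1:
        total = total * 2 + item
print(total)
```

-1

item=12: not <1
item=1: not <1
item=10: not <1
item=-2: <1, total = 1*2+(-2) = 0
item=-1: <1, total = 0*2+(-1) = -1
item=9: not <1
item=13: not <1
item=5: not <1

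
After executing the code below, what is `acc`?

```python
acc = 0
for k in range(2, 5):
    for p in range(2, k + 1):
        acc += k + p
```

36

k=2,p=2: acc = 0+4 = 4
k=3,p=2: acc = 4+5 = 9
k=3,p=3: acc = 9+6 = 15
k=4,p=2: acc = 15+6 = 21
k=4,p=3: acc = 21+7 = 28
k=4,p=4: acc = 28+8 = 36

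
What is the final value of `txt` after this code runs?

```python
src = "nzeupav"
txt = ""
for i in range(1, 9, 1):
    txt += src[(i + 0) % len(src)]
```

'zeupavnz'

i=1: add src[1]='z' → 'z'
i=2: add src[2]='e' → 'ze'
i=3: add src[3]='u' → 'zeu'
i=4: add src[4]='p' → 'zeup'
i=5: add src[5]='a' → 'zeupa'
i=6: add src[6]='v' → 'zeupav'
i=7: add src[0]='n' → 'zeupavn'
i=8: add src[1]='z' → 'zeupavnz'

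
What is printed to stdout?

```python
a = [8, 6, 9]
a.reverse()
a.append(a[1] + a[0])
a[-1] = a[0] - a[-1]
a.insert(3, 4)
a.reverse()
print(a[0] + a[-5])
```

reverse → [9, 6, 8]
append a[1]+a[0] = 6+9 = 15 → [9, 6, 8, 15]
a[-1] = a[0]-a[-1] = 9-15 = -6 → [9, 6, 8, -6]
insert 4 at 3 → [9, 6, 8, 4, -6]
reverse → [-6, 4, 8, 6, 9]
a[0]+a[-5] = (-6)+(-6) = -12

-12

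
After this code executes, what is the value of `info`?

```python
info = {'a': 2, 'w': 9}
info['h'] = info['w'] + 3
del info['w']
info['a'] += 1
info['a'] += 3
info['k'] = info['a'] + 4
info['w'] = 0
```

{'a': 6, 'h': 12, 'k': 10, 'w': 0}

info['h'] = info['w']+3 = 12 → {'a': 2, 'w': 9, 'h': 12}
del 'w' → {'a': 2, 'h': 12}
info['a'] = 2+1 = 3 → {'a': 3, 'h': 12}
info['a'] = 3+3 = 6 → {'a': 6, 'h': 12}
info['k'] = info['a']+4 = 10 → {'a': 6, 'h': 12, 'k': 10}
info['w'] = 0 → {'a': 6, 'h': 12, 'k': 10, 'w': 0}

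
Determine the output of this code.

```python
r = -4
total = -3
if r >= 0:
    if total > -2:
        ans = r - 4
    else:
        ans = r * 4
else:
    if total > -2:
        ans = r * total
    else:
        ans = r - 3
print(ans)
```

r=-4, total=-3
r >= 0 is False; total > -2 is False
→ ans = r - 3 = -7

-7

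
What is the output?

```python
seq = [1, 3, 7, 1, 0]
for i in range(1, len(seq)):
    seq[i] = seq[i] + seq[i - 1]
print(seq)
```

i=1: seq[1] = 3+1 = 4 → [1, 4, 7, 1, 0]
i=2: seq[2] = 7+4 = 11 → [1, 4, 11, 1, 0]
i=3: seq[3] = 1+11 = 12 → [1, 4, 11, 12, 0]
i=4: seq[4] = 0+12 = 12 → [1, 4, 11, 12, 12]

[1, 4, 11, 12, 12]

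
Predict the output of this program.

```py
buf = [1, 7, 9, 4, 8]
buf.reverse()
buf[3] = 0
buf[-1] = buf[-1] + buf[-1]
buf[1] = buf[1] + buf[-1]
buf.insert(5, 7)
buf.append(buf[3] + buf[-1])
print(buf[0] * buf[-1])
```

reverse → [8, 4, 9, 7, 1]
buf[3] = 0 → [8, 4, 9, 0, 1]
buf[-1] = buf[-1]+buf[-1] = 1+1 = 2 → [8, 4, 9, 0, 2]
buf[1] = buf[1]+buf[-1] = 4+2 = 6 → [8, 6, 9, 0, 2]
insert 7 at 5 → [8, 6, 9, 0, 2, 7]
append buf[3]+buf[-1] = 0+7 = 7 → [8, 6, 9, 0, 2, 7, 7]
buf[0]*buf[-1] = 8*7 = 56

56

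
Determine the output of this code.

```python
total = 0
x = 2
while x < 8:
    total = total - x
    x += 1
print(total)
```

x=2: total = 0-2 = -2
x=3: total = (-2)-3 = -5
x=4: total = (-5)-4 = -9
x=5: total = (-9)-5 = -14
x=6: total = (-14)-6 = -20
x=7: total = (-20)-7 = -27

-27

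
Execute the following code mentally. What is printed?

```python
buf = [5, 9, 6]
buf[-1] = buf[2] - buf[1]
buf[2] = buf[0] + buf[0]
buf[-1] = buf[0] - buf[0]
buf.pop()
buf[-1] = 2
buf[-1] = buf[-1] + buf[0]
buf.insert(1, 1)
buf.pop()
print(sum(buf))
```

6

buf[-1] = buf[2]-buf[1] = 6-9 = -3 → [5, 9, -3]
buf[2] = buf[0]+buf[0] = 5+5 = 10 → [5, 9, 10]
buf[-1] = buf[0]-buf[0] = 5-5 = 0 → [5, 9, 0]
pop() removes 0 → [5, 9]
buf[-1] = 2 → [5, 2]
buf[-1] = buf[-1]+buf[0] = 2+5 = 7 → [5, 7]
insert 1 at 1 → [5, 1, 7]
pop() removes 7 → [5, 1]
sum = 6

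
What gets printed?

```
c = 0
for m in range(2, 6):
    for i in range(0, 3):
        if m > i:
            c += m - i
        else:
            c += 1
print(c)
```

31

m=2,i=0: 2>0, c = 0+2 = 2
m=2,i=1: 2>1, c = 2+1 = 3
m=2,i=2: not 2>2, c = 3+1 = 4
m=3,i=0: 3>0, c = 4+3 = 7
m=3,i=1: 3>1, c = 7+2 = 9
m=3,i=2: 3>2, c = 9+1 = 10
m=4,i=0: 4>0, c = 10+4 = 14
m=4,i=1: 4>1, c = 14+3 = 17
m=4,i=2: 4>2, c = 17+2 = 19
m=5,i=0: 5>0, c = 19+5 = 24
m=5,i=1: 5>1, c = 24+4 = 28
m=5,i=2: 5>2, c = 28+3 = 31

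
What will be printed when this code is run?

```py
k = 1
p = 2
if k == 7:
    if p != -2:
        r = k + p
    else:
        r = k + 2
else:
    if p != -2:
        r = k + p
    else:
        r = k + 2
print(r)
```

k=1, p=2
k == 7 is False; p != -2 is True
→ r = k + p = 3

3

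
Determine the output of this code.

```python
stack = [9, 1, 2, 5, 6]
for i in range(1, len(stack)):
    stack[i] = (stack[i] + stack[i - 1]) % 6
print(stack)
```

[9, 4, 0, 5, 5]

i=1: stack[1] = (1+9)%6 = 4 → [9, 4, 2, 5, 6]
i=2: stack[2] = (2+4)%6 = 0 → [9, 4, 0, 5, 6]
i=3: stack[3] = (5+0)%6 = 5 → [9, 4, 0, 5, 6]
i=4: stack[4] = (6+5)%6 = 5 → [9, 4, 0, 5, 5]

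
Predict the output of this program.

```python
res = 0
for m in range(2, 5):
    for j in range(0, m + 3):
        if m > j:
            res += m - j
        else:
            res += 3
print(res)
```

m=2,j=0: 2>0, res = 0+2 = 2
m=2,j=1: 2>1, res = 2+1 = 3
m=2,j=2: not 2>2, res = 3+3 = 6
m=2,j=3: not 2>3, res = 6+3 = 9
m=2,j=4: not 2>4, res = 9+3 = 12
m=3,j=0: 3>0, res = 12+3 = 15
m=3,j=1: 3>1, res = 15+2 = 17
m=3,j=2: 3>2, res = 17+1 = 18
m=3,j=3: not 3>3, res = 18+3 = 21
m=3,j=4: not 3>4, res = 21+3 = 24
m=3,j=5: not 3>5, res = 24+3 = 27
m=4,j=0: 4>0, res = 27+4 = 31
m=4,j=1: 4>1, res = 31+3 = 34
m=4,j=2: 4>2, res = 34+2 = 36
m=4,j=3: 4>3, res = 36+1 = 37
m=4,j=4: not 4>4, res = 37+3 = 40
m=4,j=5: not 4>5, res = 40+3 = 43
m=4,j=6: not 4>6, res = 43+3 = 46

46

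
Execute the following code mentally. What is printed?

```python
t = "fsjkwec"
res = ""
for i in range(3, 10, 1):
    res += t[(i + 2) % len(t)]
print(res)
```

i=3: add t[5]='e' → 'e'
i=4: add t[6]='c' → 'ec'
i=5: add t[0]='f' → 'ecf'
i=6: add t[1]='s' → 'ecfs'
i=7: add t[2]='j' → 'ecfsj'
i=8: add t[3]='k' → 'ecfsjk'
i=9: add t[4]='w' → 'ecfsjkw'

ecfsjkw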